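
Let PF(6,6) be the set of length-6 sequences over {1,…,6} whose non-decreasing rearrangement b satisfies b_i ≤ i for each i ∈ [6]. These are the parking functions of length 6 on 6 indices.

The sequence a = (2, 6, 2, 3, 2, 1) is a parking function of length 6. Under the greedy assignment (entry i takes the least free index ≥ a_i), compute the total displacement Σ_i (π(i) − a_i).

Σπ = 21 ({1..6} each once); Σa = 2+6+2+3+2+1 = 16; disp = 21−16 = 5.

5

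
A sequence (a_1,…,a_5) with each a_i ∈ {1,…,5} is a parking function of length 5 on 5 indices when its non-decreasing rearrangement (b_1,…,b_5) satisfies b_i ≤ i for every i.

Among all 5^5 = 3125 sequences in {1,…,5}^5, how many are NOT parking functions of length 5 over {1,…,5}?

1829

#PF = 1·6^4 = 1×1296 = 1296 (Pollak)
E.g. (3,3,5,5,4) → sorted (3,3,4,5,5): b_1=3>1, not a PF.
So 3125 − 1296 = 1829 fail.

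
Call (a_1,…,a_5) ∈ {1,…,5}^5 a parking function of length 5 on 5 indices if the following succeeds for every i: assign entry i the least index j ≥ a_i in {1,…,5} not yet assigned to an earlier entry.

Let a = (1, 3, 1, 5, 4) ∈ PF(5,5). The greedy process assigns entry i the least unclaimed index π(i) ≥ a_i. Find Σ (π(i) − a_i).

1

Σπ = 5·6/2 = 15 (π permutes [5]); Σa = 1+3+1+5+4 = 14; disp = 15−14 = 1.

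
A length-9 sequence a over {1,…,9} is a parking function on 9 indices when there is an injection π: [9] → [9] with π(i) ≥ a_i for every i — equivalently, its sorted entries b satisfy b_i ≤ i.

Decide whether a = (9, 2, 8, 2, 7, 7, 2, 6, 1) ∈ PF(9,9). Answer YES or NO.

NO

Sorted: b = (1, 2, 2, 2, 6, 7, 7, 8, 9).
  b_1=1 ≤ 1
  b_2=2 ≤ 2
  b_3=2 ≤ 3
  b_4=2 ≤ 4
  b_5=6 > 5
  fails at i=5 ⇒ NO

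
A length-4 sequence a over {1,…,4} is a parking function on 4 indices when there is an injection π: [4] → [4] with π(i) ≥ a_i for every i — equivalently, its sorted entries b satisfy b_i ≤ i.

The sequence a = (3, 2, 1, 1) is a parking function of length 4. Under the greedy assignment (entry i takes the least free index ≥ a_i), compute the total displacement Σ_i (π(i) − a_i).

3

Σπ(i) = 1+…+4 = 10; Σa = 3+2+1+1 = 7; disp = 10−7 = 3.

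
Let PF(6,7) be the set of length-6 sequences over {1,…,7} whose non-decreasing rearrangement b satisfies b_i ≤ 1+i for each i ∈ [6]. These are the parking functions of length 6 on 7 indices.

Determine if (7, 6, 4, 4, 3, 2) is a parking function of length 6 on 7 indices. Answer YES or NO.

Sorted: b = (2, 3, 4, 4, 6, 7).
  b_1=2 ≤ 2
  b_2=3 ≤ 3
  b_3=4 ≤ 4
  b_4=4 ≤ 5
  b_5=6 ≤ 6
  b_6=7 ≤ 7
All bounds hold ⇒ YES

YES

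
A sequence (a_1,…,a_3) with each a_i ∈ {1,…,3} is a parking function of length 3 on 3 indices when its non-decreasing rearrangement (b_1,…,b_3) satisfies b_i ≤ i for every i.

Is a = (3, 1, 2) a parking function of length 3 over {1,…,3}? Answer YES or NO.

Order a: b = (1, 2, 3).
  b_1=1 ≤ 1
  b_2=2 ≤ 2
  b_3=3 ≤ 3
All bounds hold ⇒ YES

YES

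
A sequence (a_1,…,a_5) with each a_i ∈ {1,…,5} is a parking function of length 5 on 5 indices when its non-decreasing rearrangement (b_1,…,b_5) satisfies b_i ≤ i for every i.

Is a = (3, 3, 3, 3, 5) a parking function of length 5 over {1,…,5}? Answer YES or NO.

NO

Sorted: b = (3, 3, 3, 3, 5).
  b_1=3 > 1
  fails at i=1 ⇒ NO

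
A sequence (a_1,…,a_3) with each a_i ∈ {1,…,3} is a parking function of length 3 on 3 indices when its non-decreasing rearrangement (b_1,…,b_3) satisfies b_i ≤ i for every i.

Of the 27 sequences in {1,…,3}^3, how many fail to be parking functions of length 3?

11

Count = 1·4^2 = 1·16 = 16 (Konheim–Weiss)
E.g. (2,3,2) → sorted (2,2,3): b_1=2>1, not a PF.
3^3 − 16 = 27 − 16 = 11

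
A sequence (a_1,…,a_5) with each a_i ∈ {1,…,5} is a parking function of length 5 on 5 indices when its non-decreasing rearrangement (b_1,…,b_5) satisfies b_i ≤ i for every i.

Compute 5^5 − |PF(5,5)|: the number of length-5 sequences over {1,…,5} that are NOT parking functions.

|PF(5,5)| = (5−5+1)·(5+1)^(5−1) = 1 · 1296 = 1296
E.g. (1,5,5,5,5) → sorted (1,5,5,5,5): b_2=5>2, not a PF.
5^5 − 1296 = 3125 − 1296 = 1829

1829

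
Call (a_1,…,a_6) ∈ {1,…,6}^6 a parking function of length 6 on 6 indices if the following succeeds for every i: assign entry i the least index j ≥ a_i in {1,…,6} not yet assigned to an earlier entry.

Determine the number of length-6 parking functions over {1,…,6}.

#PF = (6+1−6)·(6+1)^{6−1} = 1×16807 = 16807 (Pollak)
Example (2,3,1,2,6,4) → sorted (1,2,2,3,4,6): b_i ≤ i ∀i, a PF.

16807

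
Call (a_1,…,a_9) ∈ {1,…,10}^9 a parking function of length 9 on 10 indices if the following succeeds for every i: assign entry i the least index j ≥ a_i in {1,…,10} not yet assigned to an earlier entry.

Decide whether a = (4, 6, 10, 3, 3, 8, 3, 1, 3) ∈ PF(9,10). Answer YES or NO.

Order a: b = (1, 3, 3, 3, 3, 4, 6, 8, 10).
  b_1=1 ≤ 2
  b_2=3 ≤ 3
  b_3=3 ≤ 4
  b_4=3 ≤ 5
  b_5=3 ≤ 6
  b_6=4 ≤ 7
  b_7=6 ≤ 8
  b_8=8 ≤ 9
  b_9=10 ≤ 10
All bounds hold ⇒ YES

YES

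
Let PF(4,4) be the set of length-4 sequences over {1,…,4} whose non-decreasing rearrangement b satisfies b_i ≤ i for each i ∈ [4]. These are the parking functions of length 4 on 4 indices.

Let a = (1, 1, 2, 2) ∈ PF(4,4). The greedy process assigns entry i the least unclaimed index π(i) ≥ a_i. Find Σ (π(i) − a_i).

4

Σπ(i) = 1+…+4 = 10; Σa = 1+1+2+2 = 6; disp = 10−6 = 4.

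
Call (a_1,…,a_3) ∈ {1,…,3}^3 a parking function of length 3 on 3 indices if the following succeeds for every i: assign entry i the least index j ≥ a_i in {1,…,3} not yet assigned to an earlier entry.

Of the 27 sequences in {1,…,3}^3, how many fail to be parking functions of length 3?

11

#PF = (3+1−3)·(3+1)^{3−1} = 1·16 = 16 (Konheim–Weiss)
One tuple (2,3,3) → sorted (2,3,3): b_1=2>1, not a PF.
So 27 − 16 = 11 fail.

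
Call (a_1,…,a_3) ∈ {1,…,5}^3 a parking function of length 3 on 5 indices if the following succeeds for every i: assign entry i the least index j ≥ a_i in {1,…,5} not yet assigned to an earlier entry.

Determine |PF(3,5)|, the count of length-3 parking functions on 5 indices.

|PF(3,5)| = 3·6^2 = 3×36 = 108
One tuple (2,4,5) → sorted (2,4,5): b_i ≤ 2+i ∀i, a PF.

108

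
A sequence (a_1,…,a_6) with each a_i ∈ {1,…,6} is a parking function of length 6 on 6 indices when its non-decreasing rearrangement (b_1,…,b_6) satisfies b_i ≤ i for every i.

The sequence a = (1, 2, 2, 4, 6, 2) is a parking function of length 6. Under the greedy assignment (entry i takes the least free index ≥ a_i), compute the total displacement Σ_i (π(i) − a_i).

Σπ(i) = 1+…+6 = 21; Σa = 1+2+2+4+6+2 = 17; disp = 21−17 = 4.

4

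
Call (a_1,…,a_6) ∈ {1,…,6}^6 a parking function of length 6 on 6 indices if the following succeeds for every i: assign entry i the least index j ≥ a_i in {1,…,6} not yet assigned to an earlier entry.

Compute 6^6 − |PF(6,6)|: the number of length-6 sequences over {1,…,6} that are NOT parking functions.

29849

|PF(6,6)| = 1·7^5 = 1·16807 = 16807 [KW]
Check (2,6,5,6,1,1) → sorted (1,1,2,5,6,6): b_4=5>4, not a PF.
Total 46656; non-PF = 46656−16807 = 29849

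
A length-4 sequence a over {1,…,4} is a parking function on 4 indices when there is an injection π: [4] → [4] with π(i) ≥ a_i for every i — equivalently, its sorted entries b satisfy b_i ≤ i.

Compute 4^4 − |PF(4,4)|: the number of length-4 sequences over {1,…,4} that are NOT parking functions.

131

|PF| = 1·5^3 = 1·125 = 125
Check (4,1,4,3) → sorted (1,3,4,4): b_2=3>2, not a PF.
Total 256; non-PF = 256−125 = 131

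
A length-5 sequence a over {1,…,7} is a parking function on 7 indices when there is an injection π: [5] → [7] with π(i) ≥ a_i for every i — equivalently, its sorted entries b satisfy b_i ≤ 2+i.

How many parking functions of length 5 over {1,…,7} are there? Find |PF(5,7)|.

|PF(5,7)| = (7+1−5)·(7+1)^{5−1} = 3 · 4096 = 12288 (Konheim–Weiss)
Check (1,7,3,5,2) → sorted (1,2,3,5,7): b_i ≤ 2+i ∀i, a PF.

12288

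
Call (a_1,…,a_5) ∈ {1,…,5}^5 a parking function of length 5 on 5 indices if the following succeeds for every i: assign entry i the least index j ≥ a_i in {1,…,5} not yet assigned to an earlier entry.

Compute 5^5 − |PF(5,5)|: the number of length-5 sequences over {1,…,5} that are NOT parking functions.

1829

|PF| = (6−5)·6^(5−1) = 1×1296 = 1296 [KW]
Example (5,1,5,5,5) → sorted (1,5,5,5,5): b_2=5>2, not a PF.
So 3125 − 1296 = 1829 fail.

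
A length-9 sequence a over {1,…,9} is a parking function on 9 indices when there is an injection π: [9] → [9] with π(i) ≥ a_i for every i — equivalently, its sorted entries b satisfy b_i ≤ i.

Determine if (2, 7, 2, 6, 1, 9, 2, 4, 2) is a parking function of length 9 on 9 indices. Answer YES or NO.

YES

Rearranged: b = (1, 2, 2, 2, 2, 4, 6, 7, 9).
  b_1=1 ≤ 1
  b_2=2 ≤ 2
  b_3=2 ≤ 3
  b_4=2 ≤ 4
  b_5=2 ≤ 5
  b_6=4 ≤ 6
  b_7=6 ≤ 7
  b_8=7 ≤ 8
  b_9=9 ≤ 9
All bounds hold ⇒ YES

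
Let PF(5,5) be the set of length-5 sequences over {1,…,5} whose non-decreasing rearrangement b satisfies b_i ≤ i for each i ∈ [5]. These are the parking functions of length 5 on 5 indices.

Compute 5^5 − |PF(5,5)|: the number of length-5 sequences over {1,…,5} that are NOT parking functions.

1829

#PF = (5−5+1)·(5+1)^(5−1) = 1×1296 = 1296 (Pollak)
Check (5,5,5,5,4) → sorted (4,5,5,5,5): b_1=4>1, not a PF.
So 3125 − 1296 = 1829 fail.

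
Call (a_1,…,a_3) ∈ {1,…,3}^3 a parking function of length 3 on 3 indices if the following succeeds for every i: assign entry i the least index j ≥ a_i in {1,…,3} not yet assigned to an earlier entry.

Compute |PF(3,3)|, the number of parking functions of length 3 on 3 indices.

16

|PF(3,3)| = (3−3+1)·(3+1)^(3−1) = 1 · 16 = 16 (Pollak)
Example (2,1,1) → sorted (1,1,2): b_i ≤ i ∀i, a PF.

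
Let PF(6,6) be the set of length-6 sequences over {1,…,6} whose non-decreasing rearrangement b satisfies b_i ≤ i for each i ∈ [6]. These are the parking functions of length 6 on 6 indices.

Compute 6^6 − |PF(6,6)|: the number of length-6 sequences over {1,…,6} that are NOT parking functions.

29849

|PF(6,6)| = (6−6+1)·(6+1)^(6−1) = 1·16807 = 16807 [KW]
Check (4,6,6,6,2,5) → sorted (2,4,5,6,6,6): b_1=2>1, not a PF.
Total 46656; non-PF = 46656−16807 = 29849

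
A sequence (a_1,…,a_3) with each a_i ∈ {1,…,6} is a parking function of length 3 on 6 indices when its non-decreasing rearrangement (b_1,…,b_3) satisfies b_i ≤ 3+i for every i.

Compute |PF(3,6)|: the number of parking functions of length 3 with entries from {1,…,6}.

196

#PF = 4·7^2 = 4·49 = 196 [KW]
One tuple (6,2,3) → sorted (2,3,6): b_i ≤ 3+i ∀i, a PF.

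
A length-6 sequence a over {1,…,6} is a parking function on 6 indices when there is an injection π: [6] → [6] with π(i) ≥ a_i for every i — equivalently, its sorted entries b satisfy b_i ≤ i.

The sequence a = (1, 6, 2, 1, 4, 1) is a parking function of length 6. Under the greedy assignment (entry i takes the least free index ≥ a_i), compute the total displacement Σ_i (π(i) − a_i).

Σπ(i) = 1+…+6 = 21; Σa = 1+6+2+1+4+1 = 15; disp = 21−15 = 6.

6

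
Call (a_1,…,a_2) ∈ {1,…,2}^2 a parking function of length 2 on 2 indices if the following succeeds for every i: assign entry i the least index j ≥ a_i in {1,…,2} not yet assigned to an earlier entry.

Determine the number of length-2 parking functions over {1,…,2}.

|PF(2,2)| = (2−2+1)·(2+1)^(2−1) = 1·3 = 3 (Konheim–Weiss)
E.g. (2,1) → sorted (1,2): b_i ≤ i ∀i, a PF.

3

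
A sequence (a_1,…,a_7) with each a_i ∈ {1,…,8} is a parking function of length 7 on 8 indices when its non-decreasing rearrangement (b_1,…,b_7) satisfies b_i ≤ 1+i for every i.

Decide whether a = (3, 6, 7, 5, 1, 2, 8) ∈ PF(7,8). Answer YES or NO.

Order a: b = (1, 2, 3, 5, 6, 7, 8).
  b_1=1 ≤ 2
  b_2=2 ≤ 3
  b_3=3 ≤ 4
  b_4=5 ≤ 5
  b_5=6 ≤ 6
  b_6=7 ≤ 7
  b_7=8 ≤ 8
All bounds hold ⇒ YES

YES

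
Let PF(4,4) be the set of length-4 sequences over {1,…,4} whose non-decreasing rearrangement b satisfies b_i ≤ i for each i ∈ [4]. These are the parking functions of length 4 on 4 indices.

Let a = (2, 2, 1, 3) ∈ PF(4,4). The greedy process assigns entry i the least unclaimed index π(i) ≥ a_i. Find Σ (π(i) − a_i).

2

Σπ = 10 ({1..4} each once); Σa = 2+2+1+3 = 8; disp = 10−8 = 2.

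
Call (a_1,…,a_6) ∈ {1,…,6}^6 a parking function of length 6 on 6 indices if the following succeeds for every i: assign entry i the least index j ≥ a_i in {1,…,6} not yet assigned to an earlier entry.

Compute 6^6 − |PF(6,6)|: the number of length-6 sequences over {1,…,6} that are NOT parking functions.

29849

|PF| = (6−6+1)·(6+1)^(6−1) = 1 · 16807 = 16807
Check (4,3,5,2,3,3) → sorted (2,3,3,3,4,5): b_1=2>1, not a PF.
So 46656 − 16807 = 29849 fail.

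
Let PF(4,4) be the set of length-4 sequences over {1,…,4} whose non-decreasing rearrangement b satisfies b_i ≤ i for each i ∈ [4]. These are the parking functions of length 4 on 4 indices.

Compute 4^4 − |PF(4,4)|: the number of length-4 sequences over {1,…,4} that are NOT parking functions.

|PF| = 1·5^3 = 1×125 = 125 [KW]
E.g. (4,3,3,2) → sorted (2,3,3,4): b_1=2>1, not a PF.
Total 256; non-PF = 256−125 = 131

131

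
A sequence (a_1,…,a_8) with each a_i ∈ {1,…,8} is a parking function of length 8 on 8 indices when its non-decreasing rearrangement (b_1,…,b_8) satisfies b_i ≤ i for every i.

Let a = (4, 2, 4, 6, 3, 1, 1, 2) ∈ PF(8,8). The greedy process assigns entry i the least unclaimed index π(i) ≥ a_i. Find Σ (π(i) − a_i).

13

Σπ(i) = 1+…+8 = 36; Σa = 4+2+4+6+3+1+1+2 = 23; disp = 36−23 = 13.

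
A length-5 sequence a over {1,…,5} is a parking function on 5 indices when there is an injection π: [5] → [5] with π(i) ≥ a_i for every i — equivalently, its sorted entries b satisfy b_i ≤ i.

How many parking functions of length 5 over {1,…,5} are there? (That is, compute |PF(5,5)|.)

|PF(5,5)| = (5−5+1)·(5+1)^(5−1) = 1 · 1296 = 1296
Example (1,1,4,4,3) → sorted (1,1,3,4,4): b_i ≤ i ∀i, a PF.

1296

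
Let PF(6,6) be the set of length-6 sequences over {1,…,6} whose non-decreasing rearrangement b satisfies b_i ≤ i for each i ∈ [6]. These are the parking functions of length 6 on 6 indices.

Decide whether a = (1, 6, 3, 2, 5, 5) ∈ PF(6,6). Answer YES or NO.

NO

Order a: b = (1, 2, 3, 5, 5, 6).
  b_1=1 ≤ 1
  b_2=2 ≤ 2
  b_3=3 ≤ 3
  b_4=5 > 4
  fails at i=4 ⇒ NO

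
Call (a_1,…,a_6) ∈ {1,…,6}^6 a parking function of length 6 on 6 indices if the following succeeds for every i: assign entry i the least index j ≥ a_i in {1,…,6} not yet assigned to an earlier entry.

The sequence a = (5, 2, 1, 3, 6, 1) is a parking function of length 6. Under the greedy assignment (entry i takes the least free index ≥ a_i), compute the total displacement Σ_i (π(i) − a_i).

3

Σπ = 6·7/2 = 21 (π permutes [6]); Σa = 5+2+1+3+6+1 = 18; disp = 21−18 = 3.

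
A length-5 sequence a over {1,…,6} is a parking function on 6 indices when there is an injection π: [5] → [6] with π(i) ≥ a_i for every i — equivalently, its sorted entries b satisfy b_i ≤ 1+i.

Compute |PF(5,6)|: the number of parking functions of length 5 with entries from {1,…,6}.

#PF = (6+1−5)·(6+1)^{5−1} = 2 · 2401 = 4802 [KW]
Check (5,2,4,2,4) → sorted (2,2,4,4,5): b_i ≤ 1+i ∀i, a PF.

4802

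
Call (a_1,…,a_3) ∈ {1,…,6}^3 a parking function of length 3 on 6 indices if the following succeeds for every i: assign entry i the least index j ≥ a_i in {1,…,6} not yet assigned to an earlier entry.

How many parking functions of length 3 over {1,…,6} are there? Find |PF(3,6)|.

Count = (6+1−3)·(6+1)^{3−1} = 4·49 = 196 (Pollak)
Check (3,3,4) → sorted (3,3,4): b_i ≤ 3+i ∀i, a PF.

196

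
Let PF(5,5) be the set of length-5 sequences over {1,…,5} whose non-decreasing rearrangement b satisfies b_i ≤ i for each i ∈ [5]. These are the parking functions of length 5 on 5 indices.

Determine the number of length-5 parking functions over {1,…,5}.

1296

#PF = (5+1−5)·(5+1)^{5−1} = 1×1296 = 1296 [KW]
Example (1,2,2,2,2) → sorted (1,2,2,2,2): b_i ≤ i ∀i, a PF.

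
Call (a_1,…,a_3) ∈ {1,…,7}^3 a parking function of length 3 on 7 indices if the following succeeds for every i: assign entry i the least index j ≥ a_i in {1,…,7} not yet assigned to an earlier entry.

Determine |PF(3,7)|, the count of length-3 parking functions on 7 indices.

320

|PF| = (8−3)·8^(3−1) = 5 · 64 = 320
Check (7,4,3) → sorted (3,4,7): b_i ≤ 4+i ∀i, a PF.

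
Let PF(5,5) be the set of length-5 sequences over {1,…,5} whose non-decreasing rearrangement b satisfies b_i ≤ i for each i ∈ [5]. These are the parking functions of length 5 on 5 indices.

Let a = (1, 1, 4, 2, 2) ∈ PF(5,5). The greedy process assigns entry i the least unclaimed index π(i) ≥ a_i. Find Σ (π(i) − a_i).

5

Σπ = 5·6/2 = 15 (π permutes [5]); Σa = 1+1+4+2+2 = 10; disp = 15−10 = 5.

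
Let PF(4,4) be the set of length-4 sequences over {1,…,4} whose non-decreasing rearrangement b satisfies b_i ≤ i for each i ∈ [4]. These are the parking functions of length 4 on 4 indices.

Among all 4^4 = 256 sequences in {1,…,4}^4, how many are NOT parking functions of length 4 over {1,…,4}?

131

|PF| = (4−4+1)·(4+1)^(4−1) = 1 · 125 = 125 (Konheim–Weiss)
One tuple (3,4,4,4) → sorted (3,4,4,4): b_1=3>1, not a PF.
4^4 − 125 = 256 − 125 = 131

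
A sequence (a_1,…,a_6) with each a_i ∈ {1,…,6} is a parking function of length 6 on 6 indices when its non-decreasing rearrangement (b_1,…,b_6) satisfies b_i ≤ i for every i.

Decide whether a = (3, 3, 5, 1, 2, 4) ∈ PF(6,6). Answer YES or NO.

Sorted: b = (1, 2, 3, 3, 4, 5).
  b_1=1 ≤ 1
  b_2=2 ≤ 2
  b_3=3 ≤ 3
  b_4=3 ≤ 4
  b_5=4 ≤ 5
  b_6=5 ≤ 6
All bounds hold ⇒ YES

YES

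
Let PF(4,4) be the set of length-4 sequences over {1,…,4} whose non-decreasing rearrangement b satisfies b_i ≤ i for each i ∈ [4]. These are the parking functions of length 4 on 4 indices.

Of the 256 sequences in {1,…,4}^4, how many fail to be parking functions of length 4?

131

|PF(4,4)| = (5−4)·5^(4−1) = 1 · 125 = 125 [KW]
Example (3,4,3,4) → sorted (3,3,4,4): b_1=3>1, not a PF.
4^4 − 125 = 256 − 125 = 131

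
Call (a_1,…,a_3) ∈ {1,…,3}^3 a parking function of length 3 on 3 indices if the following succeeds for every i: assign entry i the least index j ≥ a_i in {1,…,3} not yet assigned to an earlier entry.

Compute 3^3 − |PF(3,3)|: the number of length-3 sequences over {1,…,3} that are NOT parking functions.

11

Count = (4−3)·4^(3−1) = 1 · 16 = 16 (Pollak)
One tuple (3,2,2) → sorted (2,2,3): b_1=2>1, not a PF.
3^3 − 16 = 27 − 16 = 11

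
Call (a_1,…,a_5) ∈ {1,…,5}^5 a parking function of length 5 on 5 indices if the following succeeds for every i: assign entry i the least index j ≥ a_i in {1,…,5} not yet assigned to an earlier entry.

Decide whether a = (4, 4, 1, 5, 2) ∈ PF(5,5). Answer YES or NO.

Order a: b = (1, 2, 4, 4, 5).
  b_1=1 ≤ 1
  b_2=2 ≤ 2
  b_3=4 > 3
  fails at i=3 ⇒ NO

NO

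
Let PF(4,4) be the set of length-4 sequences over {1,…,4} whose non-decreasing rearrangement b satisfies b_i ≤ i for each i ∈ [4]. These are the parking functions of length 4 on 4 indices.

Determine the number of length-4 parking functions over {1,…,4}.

125

#PF = (4−4+1)·(4+1)^(4−1) = 1·125 = 125 (Pollak)
Check (3,1,1,4) → sorted (1,1,3,4): b_i ≤ i ∀i, a PF.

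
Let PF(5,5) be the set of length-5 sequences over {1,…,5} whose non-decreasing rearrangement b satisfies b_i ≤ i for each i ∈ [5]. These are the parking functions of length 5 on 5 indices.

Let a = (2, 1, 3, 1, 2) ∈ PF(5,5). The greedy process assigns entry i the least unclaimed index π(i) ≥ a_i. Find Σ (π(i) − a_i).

6

Σπ = 15 ({1..5} each once); Σa = 2+1+3+1+2 = 9; disp = 15−9 = 6.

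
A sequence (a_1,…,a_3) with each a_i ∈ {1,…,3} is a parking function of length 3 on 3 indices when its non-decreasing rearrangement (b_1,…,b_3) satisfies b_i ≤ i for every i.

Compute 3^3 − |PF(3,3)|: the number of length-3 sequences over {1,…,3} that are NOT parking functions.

|PF| = 1·4^2 = 1·16 = 16 (Pollak)
E.g. (3,2,2) → sorted (2,2,3): b_1=2>1, not a PF.
3^3 − 16 = 27 − 16 = 11

11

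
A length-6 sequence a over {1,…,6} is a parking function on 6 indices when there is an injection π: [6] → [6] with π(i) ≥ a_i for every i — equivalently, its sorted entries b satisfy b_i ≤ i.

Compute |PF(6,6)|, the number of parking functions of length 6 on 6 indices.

Count = (7−6)·7^(6−1) = 1 · 16807 = 16807
Check (2,3,1,3,2,1) → sorted (1,1,2,2,3,3): b_i ≤ i ∀i, a PF.

16807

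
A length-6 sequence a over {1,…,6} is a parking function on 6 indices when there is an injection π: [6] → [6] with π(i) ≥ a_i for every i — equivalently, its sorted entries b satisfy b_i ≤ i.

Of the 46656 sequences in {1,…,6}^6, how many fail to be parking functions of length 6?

|PF| = (6−6+1)·(6+1)^(6−1) = 1×16807 = 16807 [KW]
E.g. (6,6,2,5,1,1) → sorted (1,1,2,5,6,6): b_4=5>4, not a PF.
Total 46656; non-PF = 46656−16807 = 29849

29849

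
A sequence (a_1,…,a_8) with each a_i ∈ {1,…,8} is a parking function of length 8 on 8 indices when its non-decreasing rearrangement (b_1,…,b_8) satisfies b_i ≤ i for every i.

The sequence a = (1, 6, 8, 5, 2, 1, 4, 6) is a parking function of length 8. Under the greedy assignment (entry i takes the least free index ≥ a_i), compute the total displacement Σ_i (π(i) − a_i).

3

Σπ = 36 ({1..8} each once); Σa = 1+6+8+5+2+1+4+6 = 33; disp = 36−33 = 3.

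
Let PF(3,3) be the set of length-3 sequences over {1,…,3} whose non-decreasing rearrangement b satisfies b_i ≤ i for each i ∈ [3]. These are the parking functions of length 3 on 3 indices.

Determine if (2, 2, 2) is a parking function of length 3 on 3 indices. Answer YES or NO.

Order a: b = (2, 2, 2).
  b_1=2 > 1
  fails at i=1 ⇒ NO

NO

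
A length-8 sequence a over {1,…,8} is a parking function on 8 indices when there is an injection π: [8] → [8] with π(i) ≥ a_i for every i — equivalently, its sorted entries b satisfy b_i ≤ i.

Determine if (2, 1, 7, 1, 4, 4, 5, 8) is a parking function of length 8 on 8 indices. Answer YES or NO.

YES

Sorted: b = (1, 1, 2, 4, 4, 5, 7, 8).
  b_1=1 ≤ 1
  b_2=1 ≤ 2
  b_3=2 ≤ 3
  b_4=4 ≤ 4
  b_5=4 ≤ 5
  b_6=5 ≤ 6
  b_7=7 ≤ 7
  b_8=8 ≤ 8
All bounds hold ⇒ YES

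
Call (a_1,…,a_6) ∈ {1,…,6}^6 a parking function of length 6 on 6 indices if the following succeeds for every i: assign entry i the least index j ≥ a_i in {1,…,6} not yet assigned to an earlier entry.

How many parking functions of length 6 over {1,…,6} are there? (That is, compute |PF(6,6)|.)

#PF = 1·7^5 = 1 · 16807 = 16807 [KW]
Example (1,2,3,2,5,5) → sorted (1,2,2,3,5,5): b_i ≤ i ∀i, a PF.

16807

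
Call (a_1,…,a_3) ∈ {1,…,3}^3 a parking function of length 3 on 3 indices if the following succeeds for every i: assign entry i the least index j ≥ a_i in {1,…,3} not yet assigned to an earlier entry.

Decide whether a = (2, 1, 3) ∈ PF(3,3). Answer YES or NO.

YES

Rearranged: b = (1, 2, 3).
  b_1=1 ≤ 1
  b_2=2 ≤ 2
  b_3=3 ≤ 3
All bounds hold ⇒ YES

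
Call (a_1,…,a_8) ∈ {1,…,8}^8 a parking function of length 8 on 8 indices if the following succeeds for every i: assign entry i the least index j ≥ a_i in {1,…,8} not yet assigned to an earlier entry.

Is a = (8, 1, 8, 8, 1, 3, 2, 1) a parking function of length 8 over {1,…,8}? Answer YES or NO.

NO

Sorted: b = (1, 1, 1, 2, 3, 8, 8, 8).
  b_1=1 ≤ 1
  b_2=1 ≤ 2
  b_3=1 ≤ 3
  b_4=2 ≤ 4
  b_5=3 ≤ 5
  b_6=8 > 6
  fails at i=6 ⇒ NO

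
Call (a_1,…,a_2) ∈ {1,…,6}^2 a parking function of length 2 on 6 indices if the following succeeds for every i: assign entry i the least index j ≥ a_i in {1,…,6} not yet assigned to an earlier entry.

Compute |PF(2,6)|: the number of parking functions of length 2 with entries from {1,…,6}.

Count = (6+1−2)·(6+1)^{2−1} = 5 · 7 = 35 (Pollak)
One tuple (3,1) → sorted (1,3): b_i ≤ 4+i ∀i, a PF.

35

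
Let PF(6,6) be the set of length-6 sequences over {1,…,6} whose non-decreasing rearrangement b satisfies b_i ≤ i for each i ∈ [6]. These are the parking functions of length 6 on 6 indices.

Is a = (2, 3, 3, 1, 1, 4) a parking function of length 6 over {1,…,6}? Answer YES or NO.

Rearranged: b = (1, 1, 2, 3, 3, 4).
  b_1=1 ≤ 1
  b_2=1 ≤ 2
  b_3=2 ≤ 3
  b_4=3 ≤ 4
  b_5=3 ≤ 5
  b_6=4 ≤ 6
All bounds hold ⇒ YES

YES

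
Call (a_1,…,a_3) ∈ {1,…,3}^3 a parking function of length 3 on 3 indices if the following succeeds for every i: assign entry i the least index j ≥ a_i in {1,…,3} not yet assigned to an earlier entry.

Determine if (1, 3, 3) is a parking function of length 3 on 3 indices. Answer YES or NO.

NO

Order a: b = (1, 3, 3).
  b_1=1 ≤ 1
  b_2=3 > 2
  fails at i=2 ⇒ NO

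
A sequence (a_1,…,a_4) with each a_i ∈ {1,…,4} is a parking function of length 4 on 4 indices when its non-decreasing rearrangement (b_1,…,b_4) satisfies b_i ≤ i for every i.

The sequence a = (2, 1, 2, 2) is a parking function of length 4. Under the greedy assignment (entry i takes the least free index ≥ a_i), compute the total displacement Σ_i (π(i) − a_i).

Σπ(i) = 1+…+4 = 10; Σa = 2+1+2+2 = 7; disp = 10−7 = 3.

3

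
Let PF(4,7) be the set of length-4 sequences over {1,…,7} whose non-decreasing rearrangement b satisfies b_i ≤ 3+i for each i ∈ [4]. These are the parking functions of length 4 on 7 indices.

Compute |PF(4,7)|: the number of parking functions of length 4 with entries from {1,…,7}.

|PF(4,7)| = (7+1−4)·(7+1)^{4−1} = 4×512 = 2048 (Konheim–Weiss)
E.g. (6,2,1,4) → sorted (1,2,4,6): b_i ≤ 3+i ∀i, a PF.

2048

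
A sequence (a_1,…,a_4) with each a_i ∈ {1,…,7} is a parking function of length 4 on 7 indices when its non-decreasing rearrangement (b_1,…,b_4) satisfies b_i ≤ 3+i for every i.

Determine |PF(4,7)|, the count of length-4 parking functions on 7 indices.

|PF| = 4·8^3 = 4×512 = 2048
One tuple (4,3,2,7) → sorted (2,3,4,7): b_i ≤ 3+i ∀i, a PF.

2048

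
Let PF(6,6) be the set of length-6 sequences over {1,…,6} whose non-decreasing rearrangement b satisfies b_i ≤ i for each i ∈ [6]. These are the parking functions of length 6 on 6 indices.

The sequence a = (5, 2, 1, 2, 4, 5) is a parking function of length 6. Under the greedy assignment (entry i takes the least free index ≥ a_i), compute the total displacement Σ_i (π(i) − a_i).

2

Σπ = 21 ({1..6} each once); Σa = 5+2+1+2+4+5 = 19; disp = 21−19 = 2.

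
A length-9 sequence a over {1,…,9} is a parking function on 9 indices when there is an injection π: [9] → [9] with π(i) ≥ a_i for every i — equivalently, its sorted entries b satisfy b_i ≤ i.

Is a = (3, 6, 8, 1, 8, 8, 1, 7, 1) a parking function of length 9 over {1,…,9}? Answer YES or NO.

NO

Rearranged: b = (1, 1, 1, 3, 6, 7, 8, 8, 8).
  b_1=1 ≤ 1
  b_2=1 ≤ 2
  b_3=1 ≤ 3
  b_4=3 ≤ 4
  b_5=6 > 5
  fails at i=5 ⇒ NO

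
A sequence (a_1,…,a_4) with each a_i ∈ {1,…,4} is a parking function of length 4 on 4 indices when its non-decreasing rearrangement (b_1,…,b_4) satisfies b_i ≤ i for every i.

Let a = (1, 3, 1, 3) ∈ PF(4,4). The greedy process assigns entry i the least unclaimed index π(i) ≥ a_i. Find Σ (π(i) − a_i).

2

Σπ(i) = 1+…+4 = 10; Σa = 1+3+1+3 = 8; disp = 10−8 = 2.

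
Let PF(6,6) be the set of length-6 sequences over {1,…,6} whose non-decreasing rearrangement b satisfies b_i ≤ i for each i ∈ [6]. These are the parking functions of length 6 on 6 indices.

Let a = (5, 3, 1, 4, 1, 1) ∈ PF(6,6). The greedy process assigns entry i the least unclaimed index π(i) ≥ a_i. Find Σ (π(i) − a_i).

Σπ = 6·7/2 = 21 (π permutes [6]); Σa = 5+3+1+4+1+1 = 15; disp = 21−15 = 6.

6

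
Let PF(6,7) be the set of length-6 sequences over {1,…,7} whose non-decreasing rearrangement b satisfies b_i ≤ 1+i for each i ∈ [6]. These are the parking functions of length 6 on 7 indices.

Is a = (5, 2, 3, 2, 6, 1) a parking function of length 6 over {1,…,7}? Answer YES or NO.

Rearranged: b = (1, 2, 2, 3, 5, 6).
  b_1=1 ≤ 2
  b_2=2 ≤ 3
  b_3=2 ≤ 4
  b_4=3 ≤ 5
  b_5=5 ≤ 6
  b_6=6 ≤ 7
All bounds hold ⇒ YES

YES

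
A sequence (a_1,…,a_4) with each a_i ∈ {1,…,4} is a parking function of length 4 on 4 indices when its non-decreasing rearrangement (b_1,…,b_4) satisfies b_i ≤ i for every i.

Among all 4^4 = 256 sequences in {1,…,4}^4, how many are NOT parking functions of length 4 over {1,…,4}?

#PF = (5−4)·5^(4−1) = 1 · 125 = 125 (Pollak)
Example (4,4,2,3) → sorted (2,3,4,4): b_1=2>1, not a PF.
Total 256; non-PF = 256−125 = 131

131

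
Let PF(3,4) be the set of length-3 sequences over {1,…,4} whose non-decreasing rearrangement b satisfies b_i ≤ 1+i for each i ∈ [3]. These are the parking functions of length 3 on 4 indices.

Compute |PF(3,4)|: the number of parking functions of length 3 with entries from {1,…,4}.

50

Count = 2·5^2 = 2 · 25 = 50 (Pollak)
One tuple (4,1,3) → sorted (1,3,4): b_i ≤ 1+i ∀i, a PF.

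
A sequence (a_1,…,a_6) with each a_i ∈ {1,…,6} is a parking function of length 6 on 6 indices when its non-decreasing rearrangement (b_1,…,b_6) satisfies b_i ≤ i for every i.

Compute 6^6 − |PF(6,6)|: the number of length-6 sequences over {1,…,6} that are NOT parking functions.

29849

|PF(6,6)| = (6−6+1)·(6+1)^(6−1) = 1 · 16807 = 16807
Example (2,5,6,6,5,5) → sorted (2,5,5,5,6,6): b_1=2>1, not a PF.
6^6 − 16807 = 46656 − 16807 = 29849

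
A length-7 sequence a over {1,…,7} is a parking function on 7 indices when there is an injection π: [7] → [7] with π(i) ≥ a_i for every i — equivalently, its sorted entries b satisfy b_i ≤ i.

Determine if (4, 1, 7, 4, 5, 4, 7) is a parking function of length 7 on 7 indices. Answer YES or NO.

Sorted: b = (1, 4, 4, 4, 5, 7, 7).
  b_1=1 ≤ 1
  b_2=4 > 2
  fails at i=2 ⇒ NO

NO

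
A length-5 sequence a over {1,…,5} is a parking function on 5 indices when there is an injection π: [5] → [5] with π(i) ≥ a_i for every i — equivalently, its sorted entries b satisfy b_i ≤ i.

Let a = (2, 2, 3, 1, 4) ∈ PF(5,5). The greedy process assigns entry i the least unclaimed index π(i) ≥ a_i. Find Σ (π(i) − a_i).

Σπ(i) = 1+…+5 = 15; Σa = 2+2+3+1+4 = 12; disp = 15−12 = 3.

3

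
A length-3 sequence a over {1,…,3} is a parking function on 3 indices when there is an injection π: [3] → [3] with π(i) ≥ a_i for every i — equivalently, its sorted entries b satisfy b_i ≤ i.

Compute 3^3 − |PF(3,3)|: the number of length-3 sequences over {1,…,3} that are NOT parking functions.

#PF = (4−3)·4^(3−1) = 1×16 = 16
One tuple (3,3,2) → sorted (2,3,3): b_1=2>1, not a PF.
So 27 − 16 = 11 fail.

11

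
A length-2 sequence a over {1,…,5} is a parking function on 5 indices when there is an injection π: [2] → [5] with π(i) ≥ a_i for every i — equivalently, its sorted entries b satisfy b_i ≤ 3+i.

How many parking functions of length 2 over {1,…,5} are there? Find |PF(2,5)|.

Count = (5+1−2)·(5+1)^{2−1} = 4 · 6 = 24 [KW]
One tuple (5,4) → sorted (4,5): b_i ≤ 3+i ∀i, a PF.

24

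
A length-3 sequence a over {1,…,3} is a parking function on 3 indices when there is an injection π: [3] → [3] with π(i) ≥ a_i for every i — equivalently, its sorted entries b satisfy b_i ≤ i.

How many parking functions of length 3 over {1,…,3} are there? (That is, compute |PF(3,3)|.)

16

|PF(3,3)| = (4−3)·4^(3−1) = 1×16 = 16 [KW]
Example (3,1,2) → sorted (1,2,3): b_i ≤ i ∀i, a PF.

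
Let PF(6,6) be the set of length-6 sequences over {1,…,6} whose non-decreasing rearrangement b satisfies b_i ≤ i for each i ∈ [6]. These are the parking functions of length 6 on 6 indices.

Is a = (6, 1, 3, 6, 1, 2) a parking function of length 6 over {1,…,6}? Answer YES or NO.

NO

Rearranged: b = (1, 1, 2, 3, 6, 6).
  b_1=1 ≤ 1
  b_2=1 ≤ 2
  b_3=2 ≤ 3
  b_4=3 ≤ 4
  b_5=6 > 5
  fails at i=5 ⇒ NO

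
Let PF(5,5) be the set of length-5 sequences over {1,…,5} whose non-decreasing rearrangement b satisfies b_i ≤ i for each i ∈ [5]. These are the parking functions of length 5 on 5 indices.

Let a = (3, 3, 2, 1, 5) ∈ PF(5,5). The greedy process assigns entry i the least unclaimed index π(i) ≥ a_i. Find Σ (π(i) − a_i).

Σπ = 15 ({1..5} each once); Σa = 3+3+2+1+5 = 14; disp = 15−14 = 1.

1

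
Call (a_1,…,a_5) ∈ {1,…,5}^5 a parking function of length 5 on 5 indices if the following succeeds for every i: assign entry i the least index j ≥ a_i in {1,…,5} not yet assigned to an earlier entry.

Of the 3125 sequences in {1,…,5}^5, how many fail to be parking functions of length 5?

1829

#PF = (5−5+1)·(5+1)^(5−1) = 1×1296 = 1296 (Pollak)
Example (2,5,4,5,5) → sorted (2,4,5,5,5): b_1=2>1, not a PF.
So 3125 − 1296 = 1829 fail.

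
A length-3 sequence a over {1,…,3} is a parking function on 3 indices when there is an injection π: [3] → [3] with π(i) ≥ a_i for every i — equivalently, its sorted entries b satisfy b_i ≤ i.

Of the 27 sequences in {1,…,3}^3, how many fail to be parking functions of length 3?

Count = (3+1−3)·(3+1)^{3−1} = 1×16 = 16 [KW]
Example (3,2,3) → sorted (2,3,3): b_1=2>1, not a PF.
Total 27; non-PF = 27−16 = 11

11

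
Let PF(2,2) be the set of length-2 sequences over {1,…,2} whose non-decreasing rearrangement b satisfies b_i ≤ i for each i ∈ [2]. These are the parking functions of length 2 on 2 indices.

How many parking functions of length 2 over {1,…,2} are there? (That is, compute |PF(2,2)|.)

3

|PF(2,2)| = (3−2)·3^(2−1) = 1·3 = 3 (Konheim–Weiss)
E.g. (1,1) → sorted (1,1): b_i ≤ i ∀i, a PF.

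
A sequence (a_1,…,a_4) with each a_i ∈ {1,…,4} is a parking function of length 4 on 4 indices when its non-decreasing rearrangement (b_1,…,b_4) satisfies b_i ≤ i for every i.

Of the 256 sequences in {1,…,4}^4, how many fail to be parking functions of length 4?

|PF(4,4)| = (4+1−4)·(4+1)^{4−1} = 1×125 = 125
E.g. (4,3,3,1) → sorted (1,3,3,4): b_2=3>2, not a PF.
So 256 − 125 = 131 fail.

131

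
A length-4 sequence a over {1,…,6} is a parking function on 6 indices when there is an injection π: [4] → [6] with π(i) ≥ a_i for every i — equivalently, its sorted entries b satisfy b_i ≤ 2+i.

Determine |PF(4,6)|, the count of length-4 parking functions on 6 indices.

1029

|PF| = (7−4)·7^(4−1) = 3·343 = 1029 (Konheim–Weiss)
One tuple (5,4,2,2) → sorted (2,2,4,5): b_i ≤ 2+i ∀i, a PF.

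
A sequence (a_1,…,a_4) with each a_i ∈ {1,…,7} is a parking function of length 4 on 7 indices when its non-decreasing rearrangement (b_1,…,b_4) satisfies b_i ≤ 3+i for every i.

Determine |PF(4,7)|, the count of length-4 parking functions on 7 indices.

2048

|PF(4,7)| = 4·8^3 = 4·512 = 2048
E.g. (2,3,3,2) → sorted (2,2,3,3): b_i ≤ 3+i ∀i, a PF.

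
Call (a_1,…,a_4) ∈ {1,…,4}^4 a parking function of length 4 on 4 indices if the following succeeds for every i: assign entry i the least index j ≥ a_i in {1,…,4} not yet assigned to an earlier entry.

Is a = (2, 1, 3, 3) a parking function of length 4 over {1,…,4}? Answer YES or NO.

YES

Sorted: b = (1, 2, 3, 3).
  b_1=1 ≤ 1
  b_2=2 ≤ 2
  b_3=3 ≤ 3
  b_4=3 ≤ 4
All bounds hold ⇒ YES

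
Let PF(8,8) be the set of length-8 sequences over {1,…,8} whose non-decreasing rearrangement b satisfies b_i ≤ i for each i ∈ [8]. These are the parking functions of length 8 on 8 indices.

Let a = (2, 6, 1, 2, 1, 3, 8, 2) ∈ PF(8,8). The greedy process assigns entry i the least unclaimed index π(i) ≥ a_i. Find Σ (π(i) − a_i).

11

Σπ = 36 ({1..8} each once); Σa = 2+6+1+2+1+3+8+2 = 25; disp = 36−25 = 11.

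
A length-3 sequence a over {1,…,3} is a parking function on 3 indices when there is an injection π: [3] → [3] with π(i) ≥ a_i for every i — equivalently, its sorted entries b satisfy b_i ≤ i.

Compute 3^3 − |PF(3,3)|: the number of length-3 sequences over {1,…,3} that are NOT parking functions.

11

|PF(3,3)| = 1·4^2 = 1 · 16 = 16 (Pollak)
Example (3,3,2) → sorted (2,3,3): b_1=2>1, not a PF.
So 27 − 16 = 11 fail.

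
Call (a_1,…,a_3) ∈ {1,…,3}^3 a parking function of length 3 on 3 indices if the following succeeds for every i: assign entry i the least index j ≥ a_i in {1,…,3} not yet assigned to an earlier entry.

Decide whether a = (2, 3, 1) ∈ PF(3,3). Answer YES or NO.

Sorted: b = (1, 2, 3).
  b_1=1 ≤ 1
  b_2=2 ≤ 2
  b_3=3 ≤ 3
All bounds hold ⇒ YES

YES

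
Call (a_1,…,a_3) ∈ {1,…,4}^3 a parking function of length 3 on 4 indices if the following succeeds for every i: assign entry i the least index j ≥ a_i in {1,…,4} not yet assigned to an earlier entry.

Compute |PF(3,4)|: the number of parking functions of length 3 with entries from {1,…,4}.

|PF| = (5−3)·5^(3−1) = 2 · 25 = 50 [KW]
E.g. (1,3,2) → sorted (1,2,3): b_i ≤ 1+i ∀i, a PF.

50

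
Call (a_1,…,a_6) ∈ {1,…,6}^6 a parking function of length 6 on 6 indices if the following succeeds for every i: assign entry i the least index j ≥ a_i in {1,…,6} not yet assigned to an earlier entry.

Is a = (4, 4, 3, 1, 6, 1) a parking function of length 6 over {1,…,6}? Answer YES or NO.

Sorted: b = (1, 1, 3, 4, 4, 6).
  b_1=1 ≤ 1
  b_2=1 ≤ 2
  b_3=3 ≤ 3
  b_4=4 ≤ 4
  b_5=4 ≤ 5
  b_6=6 ≤ 6
All bounds hold ⇒ YES

YES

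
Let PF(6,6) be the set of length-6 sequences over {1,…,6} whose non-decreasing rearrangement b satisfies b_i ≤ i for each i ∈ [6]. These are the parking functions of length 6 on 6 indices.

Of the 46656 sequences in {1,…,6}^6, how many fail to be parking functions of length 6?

#PF = (7−6)·7^(6−1) = 1×16807 = 16807 [KW]
Example (2,4,6,5,6,5) → sorted (2,4,5,5,6,6): b_1=2>1, not a PF.
6^6 − 16807 = 46656 − 16807 = 29849

29849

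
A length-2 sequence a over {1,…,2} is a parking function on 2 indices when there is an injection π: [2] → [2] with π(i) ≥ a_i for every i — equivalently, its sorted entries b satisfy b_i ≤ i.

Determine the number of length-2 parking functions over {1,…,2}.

Count = (2+1−2)·(2+1)^{2−1} = 1 · 3 = 3 (Pollak)
Check (2,1) → sorted (1,2): b_i ≤ i ∀i, a PF.

3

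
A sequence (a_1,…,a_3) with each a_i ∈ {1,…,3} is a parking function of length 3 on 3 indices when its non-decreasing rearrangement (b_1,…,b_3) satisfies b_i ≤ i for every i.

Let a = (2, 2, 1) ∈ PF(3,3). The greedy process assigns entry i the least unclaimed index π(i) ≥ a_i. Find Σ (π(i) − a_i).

Σπ = 3·4/2 = 6 (π permutes [3]); Σa = 2+2+1 = 5; disp = 6−5 = 1.

1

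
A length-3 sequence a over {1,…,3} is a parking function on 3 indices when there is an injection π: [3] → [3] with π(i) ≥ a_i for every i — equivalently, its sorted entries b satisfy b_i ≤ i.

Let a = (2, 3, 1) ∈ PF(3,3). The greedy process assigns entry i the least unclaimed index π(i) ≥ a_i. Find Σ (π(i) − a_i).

Σπ = 6 ({1..3} each once); Σa = 2+3+1 = 6; disp = 6−6 = 0.

0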